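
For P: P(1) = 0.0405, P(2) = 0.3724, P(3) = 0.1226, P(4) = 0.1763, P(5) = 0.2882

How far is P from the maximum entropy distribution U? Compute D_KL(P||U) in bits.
0.2739 bits

U(i) = 1/5 for all i

D_KL(P||U) = Σ P(x) log₂(P(x) / (1/5))
           = Σ P(x) log₂(P(x)) + log₂(5)
           = log₂(5) - H(P)

H(P) = -Σ P(x) log₂(P(x)):
  -P(1)·log₂(P(1)) = -(0.0405)·log₂(0.0405) = 0.18735
  -P(2)·log₂(P(2)) = -(0.3724)·log₂(0.3724) = 0.53070
  -P(3)·log₂(P(3)) = -(0.1226)·log₂(0.1226) = 0.37123
  -P(4)·log₂(P(4)) = -(0.1763)·log₂(0.1763) = 0.44144
  -P(5)·log₂(P(5)) = -(0.2882)·log₂(0.2882) = 0.51728
H(P) = 0.18735 + 0.53070 + 0.37123 + 0.44144 + 0.51728 = 2.04800 bits

log₂(5) = 2.32193 bits

D_KL(P||U) = 2.32193 - 2.04800 = 0.27393 ≈ 0.2739 bits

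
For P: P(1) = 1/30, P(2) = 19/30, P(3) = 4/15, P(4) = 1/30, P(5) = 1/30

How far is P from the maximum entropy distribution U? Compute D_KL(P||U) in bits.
0.9054 bits

U(i) = 1/5 for all i

D_KL(P||U) = Σ P(x) log₂(P(x) / (1/5))
           = Σ P(x) log₂(P(x)) + log₂(5)
           = log₂(5) - H(P)

H(P) = -Σ P(x) log₂(P(x)):
  -P(1)·log₂(P(1)) = -(1/30)·log₂(1/30) = 0.16356
  -P(2)·log₂(P(2)) = -(19/30)·log₂(19/30) = 0.41734
  -P(3)·log₂(P(3)) = -(4/15)·log₂(4/15) = 0.50850
  -P(4)·log₂(P(4)) = -(1/30)·log₂(1/30) = 0.16356
  -P(5)·log₂(P(5)) = -(1/30)·log₂(1/30) = 0.16356
H(P) = 0.16356 + 0.41734 + 0.50850 + 0.16356 + 0.16356 = 1.41652 bits

log₂(5) = 2.32193 bits

D_KL(P||U) = 2.32193 - 1.41652 = 0.90541 ≈ 0.9054 bits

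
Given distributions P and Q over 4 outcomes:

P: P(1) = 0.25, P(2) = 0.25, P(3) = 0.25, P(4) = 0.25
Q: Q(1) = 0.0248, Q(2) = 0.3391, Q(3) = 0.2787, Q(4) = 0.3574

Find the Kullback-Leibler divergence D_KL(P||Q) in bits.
0.5553 bits

D_KL(P||Q) = Σ P(x) log₂(P(x)/Q(x))

Computing term by term:
  P(1)·log₂(P(1)/Q(1)) = 0.25·log₂(0.25/0.0248) = 0.83338
  P(2)·log₂(P(2)/Q(2)) = 0.25·log₂(0.25/0.3391) = -0.10995
  P(3)·log₂(P(3)/Q(3)) = 0.25·log₂(0.25/0.2787) = -0.03920
  P(4)·log₂(P(4)/Q(4)) = 0.25·log₂(0.25/0.3574) = -0.12890

D_KL(P||Q) = 0.83338 - 0.10995 - 0.03920 - 0.12890 = 0.55533 ≈ 0.5553 bits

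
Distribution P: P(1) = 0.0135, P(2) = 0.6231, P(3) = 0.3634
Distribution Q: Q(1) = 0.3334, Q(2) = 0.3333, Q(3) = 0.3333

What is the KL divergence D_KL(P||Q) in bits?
0.5453 bits

D_KL(P||Q) = Σ P(x) log₂(P(x)/Q(x))

Computing term by term:
  P(1)·log₂(P(1)/Q(1)) = 0.0135·log₂(0.0135/0.3334) = -0.06245
  P(2)·log₂(P(2)/Q(2)) = 0.6231·log₂(0.6231/0.3333) = 0.56244
  P(3)·log₂(P(3)/Q(3)) = 0.3634·log₂(0.3634/0.3333) = 0.04533

D_KL(P||Q) = -0.06245 + 0.56244 + 0.04533 = 0.54532 ≈ 0.5453 bits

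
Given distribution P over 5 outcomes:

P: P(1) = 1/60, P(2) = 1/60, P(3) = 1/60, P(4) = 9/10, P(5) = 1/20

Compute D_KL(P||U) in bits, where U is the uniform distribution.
1.6737 bits

U(i) = 1/5 for all i

D_KL(P||U) = Σ P(x) log₂(P(x) / (1/5))
           = Σ P(x) log₂(P(x)) + log₂(5)
           = log₂(5) - H(P)

H(P) = -Σ P(x) log₂(P(x)):
  -P(1)·log₂(P(1)) = -(1/60)·log₂(1/60) = 0.09845
  -P(2)·log₂(P(2)) = -(1/60)·log₂(1/60) = 0.09845
  -P(3)·log₂(P(3)) = -(1/60)·log₂(1/60) = 0.09845
  -P(4)·log₂(P(4)) = -(9/10)·log₂(9/10) = 0.13680
  -P(5)·log₂(P(5)) = -(1/20)·log₂(1/20) = 0.21610
H(P) = 0.09845 + 0.09845 + 0.09845 + 0.13680 + 0.21610 = 0.64825 bits

log₂(5) = 2.32193 bits

D_KL(P||U) = 2.32193 - 0.64825 = 1.67368 ≈ 1.6737 bits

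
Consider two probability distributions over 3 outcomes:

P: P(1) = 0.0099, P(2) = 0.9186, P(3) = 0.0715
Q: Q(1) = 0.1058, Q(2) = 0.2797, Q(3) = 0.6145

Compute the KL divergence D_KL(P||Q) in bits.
1.3202 bits

D_KL(P||Q) = Σ P(x) log₂(P(x)/Q(x))

Computing term by term:
  P(1)·log₂(P(1)/Q(1)) = 0.0099·log₂(0.0099/0.1058) = -0.03384
  P(2)·log₂(P(2)/Q(2)) = 0.9186·log₂(0.9186/0.2797) = 1.57591
  P(3)·log₂(P(3)/Q(3)) = 0.0715·log₂(0.0715/0.6145) = -0.22189

D_KL(P||Q) = -0.03384 + 1.57591 - 0.22189 = 1.32018 ≈ 1.3202 bits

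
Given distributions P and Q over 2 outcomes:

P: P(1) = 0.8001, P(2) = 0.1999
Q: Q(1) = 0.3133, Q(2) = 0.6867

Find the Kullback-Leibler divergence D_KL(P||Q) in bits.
0.7263 bits

D_KL(P||Q) = Σ P(x) log₂(P(x)/Q(x))

Computing term by term:
  P(1)·log₂(P(1)/Q(1)) = 0.8001·log₂(0.8001/0.3133) = 1.08224
  P(2)·log₂(P(2)/Q(2)) = 0.1999·log₂(0.1999/0.6867) = -0.35590

D_KL(P||Q) = 1.08224 - 0.35590 = 0.72634 ≈ 0.7263 bits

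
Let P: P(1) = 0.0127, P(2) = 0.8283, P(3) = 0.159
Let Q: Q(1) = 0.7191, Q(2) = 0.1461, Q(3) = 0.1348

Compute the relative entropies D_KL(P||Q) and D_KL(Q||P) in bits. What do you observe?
D_KL(P||Q) = 2.0373 bits, D_KL(Q||P) = 3.7897 bits. The two directions give different values (D_KL(Q||P) exceeds D_KL(P||Q) by 1.7524 bits): KL divergence is asymmetric.

D_KL(P||Q) = Σ P(x) log₂(P(x)/Q(x))

Computing term by term:
  P(1)·log₂(P(1)/Q(1)) = 0.0127·log₂(0.0127/0.7191) = -0.07396
  P(2)·log₂(P(2)/Q(2)) = 0.8283·log₂(0.8283/0.1461) = 2.07340
  P(3)·log₂(P(3)/Q(3)) = 0.159·log₂(0.159/0.1348) = 0.03787

D_KL(P||Q) = -0.07396 + 2.07340 + 0.03787 = 2.03731 ≈ 2.0373 bits

D_KL(Q||P) = Σ Q(x) log₂(Q(x)/P(x))

Computing term by term:
  Q(1)·log₂(Q(1)/P(1)) = 0.7191·log₂(0.7191/0.0127) = 4.18753
  Q(2)·log₂(Q(2)/P(2)) = 0.1461·log₂(0.1461/0.8283) = -0.36572
  Q(3)·log₂(Q(3)/P(3)) = 0.1348·log₂(0.1348/0.159) = -0.03211

D_KL(Q||P) = 4.18753 - 0.36572 - 0.03211 = 3.78970 ≈ 3.7897 bits

These are NOT equal (difference: 1.7524 bits). KL divergence is asymmetric: D_KL(P||Q) ≠ D_KL(Q||P) in general.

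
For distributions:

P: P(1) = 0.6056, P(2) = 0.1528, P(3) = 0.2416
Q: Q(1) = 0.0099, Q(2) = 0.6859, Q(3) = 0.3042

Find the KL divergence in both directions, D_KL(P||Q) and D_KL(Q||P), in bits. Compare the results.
D_KL(P||Q) = 3.1828 bits, D_KL(Q||P) = 1.5283 bits. D_KL(P||Q) is larger than D_KL(Q||P) by 1.6545 bits; the two directions differ.

D_KL(P||Q) = Σ P(x) log₂(P(x)/Q(x))

Computing term by term:
  P(1)·log₂(P(1)/Q(1)) = 0.6056·log₂(0.6056/0.0099) = 3.59411
  P(2)·log₂(P(2)/Q(2)) = 0.1528·log₂(0.1528/0.6859) = -0.33102
  P(3)·log₂(P(3)/Q(3)) = 0.2416·log₂(0.2416/0.3042) = -0.08031

D_KL(P||Q) = 3.59411 - 0.33102 - 0.08031 = 3.18278 ≈ 3.1828 bits

D_KL(Q||P) = Σ Q(x) log₂(Q(x)/P(x))

Computing term by term:
  Q(1)·log₂(Q(1)/P(1)) = 0.0099·log₂(0.0099/0.6056) = -0.05875
  Q(2)·log₂(Q(2)/P(2)) = 0.6859·log₂(0.6859/0.1528) = 1.48590
  Q(3)·log₂(Q(3)/P(3)) = 0.3042·log₂(0.3042/0.2416) = 0.10112

D_KL(Q||P) = -0.05875 + 1.48590 + 0.10112 = 1.52827 ≈ 1.5283 bits

These are NOT equal (difference: 1.6545 bits). KL divergence is asymmetric: D_KL(P||Q) ≠ D_KL(Q||P) in general.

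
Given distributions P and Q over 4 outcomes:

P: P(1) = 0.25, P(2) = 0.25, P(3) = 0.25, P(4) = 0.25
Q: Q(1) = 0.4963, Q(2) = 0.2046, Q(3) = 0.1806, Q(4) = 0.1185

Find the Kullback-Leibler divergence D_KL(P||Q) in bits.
0.2115 bits

D_KL(P||Q) = Σ P(x) log₂(P(x)/Q(x))

Computing term by term:
  P(1)·log₂(P(1)/Q(1)) = 0.25·log₂(0.25/0.4963) = -0.24732
  P(2)·log₂(P(2)/Q(2)) = 0.25·log₂(0.25/0.2046) = 0.07228
  P(3)·log₂(P(3)/Q(3)) = 0.25·log₂(0.25/0.1806) = 0.11728
  P(4)·log₂(P(4)/Q(4)) = 0.25·log₂(0.25/0.1185) = 0.26926

D_KL(P||Q) = -0.24732 + 0.07228 + 0.11728 + 0.26926 = 0.21150 ≈ 0.2115 bits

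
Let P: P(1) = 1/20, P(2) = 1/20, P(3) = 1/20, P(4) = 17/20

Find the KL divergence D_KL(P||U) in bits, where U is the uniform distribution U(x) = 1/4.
1.1524 bits

U(i) = 1/4 for all i

D_KL(P||U) = Σ P(x) log₂(P(x) / (1/4))
           = Σ P(x) log₂(P(x)) + log₂(4)
           = log₂(4) - H(P)

H(P) = -Σ P(x) log₂(P(x)):
  -P(1)·log₂(P(1)) = -(1/20)·log₂(1/20) = 0.21610
  -P(2)·log₂(P(2)) = -(1/20)·log₂(1/20) = 0.21610
  -P(3)·log₂(P(3)) = -(1/20)·log₂(1/20) = 0.21610
  -P(4)·log₂(P(4)) = -(17/20)·log₂(17/20) = 0.19930
H(P) = 0.21610 + 0.21610 + 0.21610 + 0.19930 = 0.84760 bits

log₂(4) = 2.00000 bits

D_KL(P||U) = 2.00000 - 0.84760 = 1.15240 ≈ 1.1524 bits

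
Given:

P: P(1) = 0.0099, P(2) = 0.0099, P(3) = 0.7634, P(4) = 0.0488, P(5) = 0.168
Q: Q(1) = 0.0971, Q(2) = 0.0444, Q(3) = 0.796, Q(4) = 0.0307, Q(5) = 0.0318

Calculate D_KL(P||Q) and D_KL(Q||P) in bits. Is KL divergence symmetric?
D_KL(P||Q) = 0.3360 bits, D_KL(Q||P) = 0.3671 bits. No, KL divergence is not symmetric.

D_KL(P||Q) = Σ P(x) log₂(P(x)/Q(x))

Computing term by term:
  P(1)·log₂(P(1)/Q(1)) = 0.0099·log₂(0.0099/0.0971) = -0.03261
  P(2)·log₂(P(2)/Q(2)) = 0.0099·log₂(0.0099/0.0444) = -0.02143
  P(3)·log₂(P(3)/Q(3)) = 0.7634·log₂(0.7634/0.796) = -0.04606
  P(4)·log₂(P(4)/Q(4)) = 0.0488·log₂(0.0488/0.0307) = 0.03263
  P(5)·log₂(P(5)/Q(5)) = 0.168·log₂(0.168/0.0318) = 0.40343

D_KL(P||Q) = -0.03261 - 0.02143 - 0.04606 + 0.03263 + 0.40343 = 0.33596 ≈ 0.3360 bits

D_KL(Q||P) = Σ Q(x) log₂(Q(x)/P(x))

Computing term by term:
  Q(1)·log₂(Q(1)/P(1)) = 0.0971·log₂(0.0971/0.0099) = 0.31984
  Q(2)·log₂(Q(2)/P(2)) = 0.0444·log₂(0.0444/0.0099) = 0.09613
  Q(3)·log₂(Q(3)/P(3)) = 0.796·log₂(0.796/0.7634) = 0.04802
  Q(4)·log₂(Q(4)/P(4)) = 0.0307·log₂(0.0307/0.0488) = -0.02053
  Q(5)·log₂(Q(5)/P(5)) = 0.0318·log₂(0.0318/0.168) = -0.07636

D_KL(Q||P) = 0.31984 + 0.09613 + 0.04802 - 0.02053 - 0.07636 = 0.36710 ≈ 0.3671 bits

These are NOT equal (difference: 0.0311 bits). KL divergence is asymmetric: D_KL(P||Q) ≠ D_KL(Q||P) in general.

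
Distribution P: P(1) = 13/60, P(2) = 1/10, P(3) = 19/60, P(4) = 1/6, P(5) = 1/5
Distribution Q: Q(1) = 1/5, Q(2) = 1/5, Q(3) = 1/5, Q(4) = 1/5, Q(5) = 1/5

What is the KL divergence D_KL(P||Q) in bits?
0.0911 bits

D_KL(P||Q) = Σ P(x) log₂(P(x)/Q(x))

Computing term by term:
  P(1)·log₂(P(1)/Q(1)) = (13/60)·log₂((13/60)/(1/5)) = 0.02502
  P(2)·log₂(P(2)/Q(2)) = (1/10)·log₂((1/10)/(1/5)) = -0.10000
  P(3)·log₂(P(3)/Q(3)) = (19/60)·log₂((19/60)/(1/5)) = 0.20994
  P(4)·log₂(P(4)/Q(4)) = (1/6)·log₂((1/6)/(1/5)) = -0.04384
  P(5)·log₂(P(5)/Q(5)) = (1/5)·log₂((1/5)/(1/5)) = 0.00000

D_KL(P||Q) = 0.02502 - 0.10000 + 0.20994 - 0.04384 + 0.00000 = 0.09112 ≈ 0.0911 bits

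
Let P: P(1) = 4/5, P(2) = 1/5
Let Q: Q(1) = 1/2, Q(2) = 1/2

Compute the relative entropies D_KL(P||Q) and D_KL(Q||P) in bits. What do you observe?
D_KL(P||Q) = 0.2781 bits, D_KL(Q||P) = 0.3219 bits. The two directions give different values (D_KL(Q||P) exceeds D_KL(P||Q) by 0.0438 bits): KL divergence is asymmetric.

D_KL(P||Q) = Σ P(x) log₂(P(x)/Q(x))

Computing term by term:
  P(1)·log₂(P(1)/Q(1)) = (4/5)·log₂((4/5)/(1/2)) = 0.54246
  P(2)·log₂(P(2)/Q(2)) = (1/5)·log₂((1/5)/(1/2)) = -0.26439

D_KL(P||Q) = 0.54246 - 0.26439 = 0.27807 ≈ 0.2781 bits

D_KL(Q||P) = Σ Q(x) log₂(Q(x)/P(x))

Computing term by term:
  Q(1)·log₂(Q(1)/P(1)) = (1/2)·log₂((1/2)/(4/5)) = -0.33904
  Q(2)·log₂(Q(2)/P(2)) = (1/2)·log₂((1/2)/(1/5)) = 0.66096

D_KL(Q||P) = -0.33904 + 0.66096 = 0.32192 ≈ 0.3219 bits

These are NOT equal (difference: 0.0438 bits). KL divergence is asymmetric: D_KL(P||Q) ≠ D_KL(Q||P) in general.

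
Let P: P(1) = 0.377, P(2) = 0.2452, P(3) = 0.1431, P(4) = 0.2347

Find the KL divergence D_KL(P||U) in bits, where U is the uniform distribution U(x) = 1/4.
0.0800 bits

U(i) = 1/4 for all i

D_KL(P||U) = Σ P(x) log₂(P(x) / (1/4))
           = Σ P(x) log₂(P(x)) + log₂(4)
           = log₂(4) - H(P)

H(P) = -Σ P(x) log₂(P(x)):
  -P(1)·log₂(P(1)) = -(0.377)·log₂(0.377) = 0.53058
  -P(2)·log₂(P(2)) = -(0.2452)·log₂(0.2452) = 0.49726
  -P(3)·log₂(P(3)) = -(0.1431)·log₂(0.1431) = 0.40138
  -P(4)·log₂(P(4)) = -(0.2347)·log₂(0.2347) = 0.49078
H(P) = 0.53058 + 0.49726 + 0.40138 + 0.49078 = 1.92000 bits

log₂(4) = 2.00000 bits

D_KL(P||U) = 2.00000 - 1.92000 = 0.08000 ≈ 0.0800 bits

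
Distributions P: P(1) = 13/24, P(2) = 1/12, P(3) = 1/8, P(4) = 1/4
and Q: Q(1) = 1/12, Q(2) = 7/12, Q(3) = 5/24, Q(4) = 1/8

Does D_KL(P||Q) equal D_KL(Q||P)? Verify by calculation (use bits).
D_KL(P||Q) = 1.3867 bits, D_KL(Q||P) = 1.4411 bits. No — D_KL(P||Q) ≠ D_KL(Q||P) for this pair.

D_KL(P||Q) = Σ P(x) log₂(P(x)/Q(x))

Computing term by term:
  P(1)·log₂(P(1)/Q(1)) = (13/24)·log₂((13/24)/(1/12)) = 1.46274
  P(2)·log₂(P(2)/Q(2)) = (1/12)·log₂((1/12)/(7/12)) = -0.23395
  P(3)·log₂(P(3)/Q(3)) = (1/8)·log₂((1/8)/(5/24)) = -0.09212
  P(4)·log₂(P(4)/Q(4)) = (1/4)·log₂((1/4)/(1/8)) = 0.25000

D_KL(P||Q) = 1.46274 - 0.23395 - 0.09212 + 0.25000 = 1.38667 ≈ 1.3867 bits

D_KL(Q||P) = Σ Q(x) log₂(Q(x)/P(x))

Computing term by term:
  Q(1)·log₂(Q(1)/P(1)) = (1/12)·log₂((1/12)/(13/24)) = -0.22504
  Q(2)·log₂(Q(2)/P(2)) = (7/12)·log₂((7/12)/(1/12)) = 1.63762
  Q(3)·log₂(Q(3)/P(3)) = (5/24)·log₂((5/24)/(1/8)) = 0.15353
  Q(4)·log₂(Q(4)/P(4)) = (1/8)·log₂((1/8)/(1/4)) = -0.12500

D_KL(Q||P) = -0.22504 + 1.63762 + 0.15353 - 0.12500 = 1.44111 ≈ 1.4411 bits

These are NOT equal (difference: 0.0544 bits). KL divergence is asymmetric: D_KL(P||Q) ≠ D_KL(Q||P) in general.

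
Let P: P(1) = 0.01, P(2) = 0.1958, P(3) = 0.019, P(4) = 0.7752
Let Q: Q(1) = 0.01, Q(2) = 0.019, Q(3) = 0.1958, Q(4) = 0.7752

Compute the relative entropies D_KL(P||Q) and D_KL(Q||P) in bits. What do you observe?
D_KL(P||Q) = 0.5950 bits, D_KL(Q||P) = 0.5950 bits. The two directions give the same value here, because Q is a self-inverse relabeling of P; in general KL divergence is asymmetric.

D_KL(P||Q) = Σ P(x) log₂(P(x)/Q(x))

Computing term by term:
  P(1)·log₂(P(1)/Q(1)) = 0.01·log₂(0.01/0.01) = 0.00000
  P(2)·log₂(P(2)/Q(2)) = 0.1958·log₂(0.1958/0.019) = 0.65893
  P(3)·log₂(P(3)/Q(3)) = 0.019·log₂(0.019/0.1958) = -0.06394
  P(4)·log₂(P(4)/Q(4)) = 0.7752·log₂(0.7752/0.7752) = 0.00000

D_KL(P||Q) = 0.00000 + 0.65893 - 0.06394 + 0.00000 = 0.59499 ≈ 0.5950 bits

D_KL(Q||P) = Σ Q(x) log₂(Q(x)/P(x))

Computing term by term:
  Q(1)·log₂(Q(1)/P(1)) = 0.01·log₂(0.01/0.01) = 0.00000
  Q(2)·log₂(Q(2)/P(2)) = 0.019·log₂(0.019/0.1958) = -0.06394
  Q(3)·log₂(Q(3)/P(3)) = 0.1958·log₂(0.1958/0.019) = 0.65893
  Q(4)·log₂(Q(4)/P(4)) = 0.7752·log₂(0.7752/0.7752) = 0.00000

D_KL(Q||P) = 0.00000 - 0.06394 + 0.65893 + 0.00000 = 0.59499 ≈ 0.5950 bits

These ARE equal here. Q is P with outcomes relabeled (Q(2) = P(3), Q(3) = P(2)) by a relabeling that is its own inverse, so the two sums contain exactly the same terms in a different order. This is a special case — KL divergence is not symmetric in general: D_KL(P||Q) ≠ D_KL(Q||P) for most P, Q.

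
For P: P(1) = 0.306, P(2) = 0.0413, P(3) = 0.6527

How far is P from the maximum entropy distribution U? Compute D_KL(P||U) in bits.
0.4706 bits

U(i) = 1/3 for all i

D_KL(P||U) = Σ P(x) log₂(P(x) / (1/3))
           = Σ P(x) log₂(P(x)) + log₂(3)
           = log₂(3) - H(P)

H(P) = -Σ P(x) log₂(P(x)):
  -P(1)·log₂(P(1)) = -(0.306)·log₂(0.306) = 0.52277
  -P(2)·log₂(P(2)) = -(0.0413)·log₂(0.0413) = 0.18989
  -P(3)·log₂(P(3)) = -(0.6527)·log₂(0.6527) = 0.40174
H(P) = 0.52277 + 0.18989 + 0.40174 = 1.11440 bits

log₂(3) = 1.58496 bits

D_KL(P||U) = 1.58496 - 1.11440 = 0.47056 ≈ 0.4706 bits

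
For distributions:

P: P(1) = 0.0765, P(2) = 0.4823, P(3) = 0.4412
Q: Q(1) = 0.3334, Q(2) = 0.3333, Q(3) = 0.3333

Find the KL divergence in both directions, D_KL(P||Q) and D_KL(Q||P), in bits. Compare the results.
D_KL(P||Q) = 0.2732 bits, D_KL(Q||P) = 0.3955 bits. D_KL(Q||P) is larger than D_KL(P||Q) by 0.1223 bits; the two directions differ.

D_KL(P||Q) = Σ P(x) log₂(P(x)/Q(x))

Computing term by term:
  P(1)·log₂(P(1)/Q(1)) = 0.0765·log₂(0.0765/0.3334) = -0.16246
  P(2)·log₂(P(2)/Q(2)) = 0.4823·log₂(0.4823/0.3333) = 0.25712
  P(3)·log₂(P(3)/Q(3)) = 0.4412·log₂(0.4412/0.3333) = 0.17851

D_KL(P||Q) = -0.16246 + 0.25712 + 0.17851 = 0.27317 ≈ 0.2732 bits

D_KL(Q||P) = Σ Q(x) log₂(Q(x)/P(x))

Computing term by term:
  Q(1)·log₂(Q(1)/P(1)) = 0.3334·log₂(0.3334/0.0765) = 0.70805
  Q(2)·log₂(Q(2)/P(2)) = 0.3333·log₂(0.3333/0.4823) = -0.17769
  Q(3)·log₂(Q(3)/P(3)) = 0.3333·log₂(0.3333/0.4412) = -0.13486

D_KL(Q||P) = 0.70805 - 0.17769 - 0.13486 = 0.39550 ≈ 0.3955 bits

These are NOT equal (difference: 0.1223 bits). KL divergence is asymmetric: D_KL(P||Q) ≠ D_KL(Q||P) in general.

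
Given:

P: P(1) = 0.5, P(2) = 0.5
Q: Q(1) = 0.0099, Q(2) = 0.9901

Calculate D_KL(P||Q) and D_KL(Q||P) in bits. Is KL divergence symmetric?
D_KL(P||Q) = 2.3364 bits, D_KL(Q||P) = 0.9199 bits. No, KL divergence is not symmetric.

D_KL(P||Q) = Σ P(x) log₂(P(x)/Q(x))

Computing term by term:
  P(1)·log₂(P(1)/Q(1)) = 0.5·log₂(0.5/0.0099) = 2.82918
  P(2)·log₂(P(2)/Q(2)) = 0.5·log₂(0.5/0.9901) = -0.49282

D_KL(P||Q) = 2.82918 - 0.49282 = 2.33636 ≈ 2.3364 bits

D_KL(Q||P) = Σ Q(x) log₂(Q(x)/P(x))

Computing term by term:
  Q(1)·log₂(Q(1)/P(1)) = 0.0099·log₂(0.0099/0.5) = -0.05602
  Q(2)·log₂(Q(2)/P(2)) = 0.9901·log₂(0.9901/0.5) = 0.97589

D_KL(Q||P) = -0.05602 + 0.97589 = 0.91987 ≈ 0.9199 bits

These are NOT equal (difference: 1.4165 bits). KL divergence is asymmetric: D_KL(P||Q) ≠ D_KL(Q||P) in general.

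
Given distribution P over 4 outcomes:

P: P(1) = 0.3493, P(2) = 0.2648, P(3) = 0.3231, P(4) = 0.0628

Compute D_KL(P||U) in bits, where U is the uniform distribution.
0.1849 bits

U(i) = 1/4 for all i

D_KL(P||U) = Σ P(x) log₂(P(x) / (1/4))
           = Σ P(x) log₂(P(x)) + log₂(4)
           = log₂(4) - H(P)

H(P) = -Σ P(x) log₂(P(x)):
  -P(1)·log₂(P(1)) = -(0.3493)·log₂(0.3493) = 0.53005
  -P(2)·log₂(P(2)) = -(0.2648)·log₂(0.2648) = 0.50763
  -P(3)·log₂(P(3)) = -(0.3231)·log₂(0.3231) = 0.52664
  -P(4)·log₂(P(4)) = -(0.0628)·log₂(0.0628) = 0.25077
H(P) = 0.53005 + 0.50763 + 0.52664 + 0.25077 = 1.81509 bits

log₂(4) = 2.00000 bits

D_KL(P||U) = 2.00000 - 1.81509 = 0.18491 ≈ 0.1849 bits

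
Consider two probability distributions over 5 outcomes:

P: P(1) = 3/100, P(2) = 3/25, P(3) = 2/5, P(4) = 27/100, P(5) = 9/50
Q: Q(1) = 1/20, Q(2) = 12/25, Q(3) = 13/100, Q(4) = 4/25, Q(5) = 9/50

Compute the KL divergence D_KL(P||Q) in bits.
0.5903 bits

D_KL(P||Q) = Σ P(x) log₂(P(x)/Q(x))

Computing term by term:
  P(1)·log₂(P(1)/Q(1)) = (3/100)·log₂((3/100)/(1/20)) = -0.02211
  P(2)·log₂(P(2)/Q(2)) = (3/25)·log₂((3/25)/(12/25)) = -0.24000
  P(3)·log₂(P(3)/Q(3)) = (2/5)·log₂((2/5)/(13/100)) = 0.64860
  P(4)·log₂(P(4)/Q(4)) = (27/100)·log₂((27/100)/(4/25)) = 0.20382
  P(5)·log₂(P(5)/Q(5)) = (9/50)·log₂((9/50)/(9/50)) = 0.00000

D_KL(P||Q) = -0.02211 - 0.24000 + 0.64860 + 0.20382 + 0.00000 = 0.59031 ≈ 0.5903 bits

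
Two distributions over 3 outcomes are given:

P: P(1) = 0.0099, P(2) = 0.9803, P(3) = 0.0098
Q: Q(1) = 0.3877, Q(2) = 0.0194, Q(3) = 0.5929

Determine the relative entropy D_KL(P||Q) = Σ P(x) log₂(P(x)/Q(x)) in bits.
5.4372 bits

D_KL(P||Q) = Σ P(x) log₂(P(x)/Q(x))

Computing term by term:
  P(1)·log₂(P(1)/Q(1)) = 0.0099·log₂(0.0099/0.3877) = -0.05238
  P(2)·log₂(P(2)/Q(2)) = 0.9803·log₂(0.9803/0.0194) = 5.54761
  P(3)·log₂(P(3)/Q(3)) = 0.0098·log₂(0.0098/0.5929) = -0.05800

D_KL(P||Q) = -0.05238 + 5.54761 - 0.05800 = 5.43723 ≈ 5.4372 bits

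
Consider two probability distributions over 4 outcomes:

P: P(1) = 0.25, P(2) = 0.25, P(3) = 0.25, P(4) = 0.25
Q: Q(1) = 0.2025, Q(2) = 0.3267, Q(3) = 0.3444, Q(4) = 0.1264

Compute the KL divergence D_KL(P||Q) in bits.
0.1099 bits

D_KL(P||Q) = Σ P(x) log₂(P(x)/Q(x))

Computing term by term:
  P(1)·log₂(P(1)/Q(1)) = 0.25·log₂(0.25/0.2025) = 0.07600
  P(2)·log₂(P(2)/Q(2)) = 0.25·log₂(0.25/0.3267) = -0.09651
  P(3)·log₂(P(3)/Q(3)) = 0.25·log₂(0.25/0.3444) = -0.11554
  P(4)·log₂(P(4)/Q(4)) = 0.25·log₂(0.25/0.1264) = 0.24598

D_KL(P||Q) = 0.07600 - 0.09651 - 0.11554 + 0.24598 = 0.10993 ≈ 0.1099 bits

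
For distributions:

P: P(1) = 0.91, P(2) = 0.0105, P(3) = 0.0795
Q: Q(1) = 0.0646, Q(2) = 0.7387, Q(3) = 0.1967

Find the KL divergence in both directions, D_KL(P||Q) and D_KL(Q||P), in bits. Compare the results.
D_KL(P||Q) = 3.3045 bits, D_KL(Q||P) = 4.5436 bits. D_KL(Q||P) is larger than D_KL(P||Q) by 1.2391 bits; the two directions differ.

D_KL(P||Q) = Σ P(x) log₂(P(x)/Q(x))

Computing term by term:
  P(1)·log₂(P(1)/Q(1)) = 0.91·log₂(0.91/0.0646) = 3.47280
  P(2)·log₂(P(2)/Q(2)) = 0.0105·log₂(0.0105/0.7387) = -0.06443
  P(3)·log₂(P(3)/Q(3)) = 0.0795·log₂(0.0795/0.1967) = -0.10390

D_KL(P||Q) = 3.47280 - 0.06443 - 0.10390 = 3.30447 ≈ 3.3045 bits

D_KL(Q||P) = Σ Q(x) log₂(Q(x)/P(x))

Computing term by term:
  Q(1)·log₂(Q(1)/P(1)) = 0.0646·log₂(0.0646/0.91) = -0.24653
  Q(2)·log₂(Q(2)/P(2)) = 0.7387·log₂(0.7387/0.0105) = 4.53305
  Q(3)·log₂(Q(3)/P(3)) = 0.1967·log₂(0.1967/0.0795) = 0.25708

D_KL(Q||P) = -0.24653 + 4.53305 + 0.25708 = 4.54360 ≈ 4.5436 bits

These are NOT equal (difference: 1.2391 bits). KL divergence is asymmetric: D_KL(P||Q) ≠ D_KL(Q||P) in general.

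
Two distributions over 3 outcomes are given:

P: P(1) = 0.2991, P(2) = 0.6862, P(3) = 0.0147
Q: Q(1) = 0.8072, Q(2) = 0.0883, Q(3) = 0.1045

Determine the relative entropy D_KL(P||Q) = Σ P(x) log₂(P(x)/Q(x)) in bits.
1.5599 bits

D_KL(P||Q) = Σ P(x) log₂(P(x)/Q(x))

Computing term by term:
  P(1)·log₂(P(1)/Q(1)) = 0.2991·log₂(0.2991/0.8072) = -0.42840
  P(2)·log₂(P(2)/Q(2)) = 0.6862·log₂(0.6862/0.0883) = 2.02988
  P(3)·log₂(P(3)/Q(3)) = 0.0147·log₂(0.0147/0.1045) = -0.04160

D_KL(P||Q) = -0.42840 + 2.02988 - 0.04160 = 1.55988 ≈ 1.5599 bits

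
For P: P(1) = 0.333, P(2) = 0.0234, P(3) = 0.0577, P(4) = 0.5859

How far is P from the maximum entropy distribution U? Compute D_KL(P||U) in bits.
0.6556 bits

U(i) = 1/4 for all i

D_KL(P||U) = Σ P(x) log₂(P(x) / (1/4))
           = Σ P(x) log₂(P(x)) + log₂(4)
           = log₂(4) - H(P)

H(P) = -Σ P(x) log₂(P(x)):
  -P(1)·log₂(P(1)) = -(0.333)·log₂(0.333) = 0.52827
  -P(2)·log₂(P(2)) = -(0.0234)·log₂(0.0234) = 0.12677
  -P(3)·log₂(P(3)) = -(0.0577)·log₂(0.0577) = 0.23745
  -P(4)·log₂(P(4)) = -(0.5859)·log₂(0.5859) = 0.45189
H(P) = 0.52827 + 0.12677 + 0.23745 + 0.45189 = 1.34438 bits

log₂(4) = 2.00000 bits

D_KL(P||U) = 2.00000 - 1.34438 = 0.65562 ≈ 0.6556 bits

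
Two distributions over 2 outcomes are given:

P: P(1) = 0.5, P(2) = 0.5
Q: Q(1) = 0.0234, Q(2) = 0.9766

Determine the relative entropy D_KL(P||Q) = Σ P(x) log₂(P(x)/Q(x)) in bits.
1.7258 bits

D_KL(P||Q) = Σ P(x) log₂(P(x)/Q(x))

Computing term by term:
  P(1)·log₂(P(1)/Q(1)) = 0.5·log₂(0.5/0.0234) = 2.20867
  P(2)·log₂(P(2)/Q(2)) = 0.5·log₂(0.5/0.9766) = -0.48292

D_KL(P||Q) = 2.20867 - 0.48292 = 1.72575 ≈ 1.7258 bits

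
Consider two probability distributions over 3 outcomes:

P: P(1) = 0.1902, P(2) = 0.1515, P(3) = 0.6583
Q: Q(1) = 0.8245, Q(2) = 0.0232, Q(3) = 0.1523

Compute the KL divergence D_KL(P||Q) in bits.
1.3979 bits

D_KL(P||Q) = Σ P(x) log₂(P(x)/Q(x))

Computing term by term:
  P(1)·log₂(P(1)/Q(1)) = 0.1902·log₂(0.1902/0.8245) = -0.40246
  P(2)·log₂(P(2)/Q(2)) = 0.1515·log₂(0.1515/0.0232) = 0.41013
  P(3)·log₂(P(3)/Q(3)) = 0.6583·log₂(0.6583/0.1523) = 1.39022

D_KL(P||Q) = -0.40246 + 0.41013 + 1.39022 = 1.39789 ≈ 1.3979 bits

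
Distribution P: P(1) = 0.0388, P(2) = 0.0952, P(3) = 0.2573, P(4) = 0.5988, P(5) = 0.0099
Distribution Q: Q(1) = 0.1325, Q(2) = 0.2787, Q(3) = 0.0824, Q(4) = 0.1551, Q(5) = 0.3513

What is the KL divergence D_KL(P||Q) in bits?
1.3224 bits

D_KL(P||Q) = Σ P(x) log₂(P(x)/Q(x))

Computing term by term:
  P(1)·log₂(P(1)/Q(1)) = 0.0388·log₂(0.0388/0.1325) = -0.06875
  P(2)·log₂(P(2)/Q(2)) = 0.0952·log₂(0.0952/0.2787) = -0.14753
  P(3)·log₂(P(3)/Q(3)) = 0.2573·log₂(0.2573/0.0824) = 0.42268
  P(4)·log₂(P(4)/Q(4)) = 0.5988·log₂(0.5988/0.1551) = 1.16699
  P(5)·log₂(P(5)/Q(5)) = 0.0099·log₂(0.0099/0.3513) = -0.05098

D_KL(P||Q) = -0.06875 - 0.14753 + 0.42268 + 1.16699 - 0.05098 = 1.32241 ≈ 1.3224 bits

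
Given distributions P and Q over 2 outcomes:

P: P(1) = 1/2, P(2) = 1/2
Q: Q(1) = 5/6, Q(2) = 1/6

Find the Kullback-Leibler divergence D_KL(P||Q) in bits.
0.4240 bits

D_KL(P||Q) = Σ P(x) log₂(P(x)/Q(x))

Computing term by term:
  P(1)·log₂(P(1)/Q(1)) = (1/2)·log₂((1/2)/(5/6)) = -0.36848
  P(2)·log₂(P(2)/Q(2)) = (1/2)·log₂((1/2)/(1/6)) = 0.79248

D_KL(P||Q) = -0.36848 + 0.79248 = 0.42400 ≈ 0.4240 bits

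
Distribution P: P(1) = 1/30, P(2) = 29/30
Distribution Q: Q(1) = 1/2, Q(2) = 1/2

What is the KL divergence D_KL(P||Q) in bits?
0.7892 bits

D_KL(P||Q) = Σ P(x) log₂(P(x)/Q(x))

Computing term by term:
  P(1)·log₂(P(1)/Q(1)) = (1/30)·log₂((1/30)/(1/2)) = -0.13023
  P(2)·log₂(P(2)/Q(2)) = (29/30)·log₂((29/30)/(1/2)) = 0.91939

D_KL(P||Q) = -0.13023 + 0.91939 = 0.78916 ≈ 0.7892 bits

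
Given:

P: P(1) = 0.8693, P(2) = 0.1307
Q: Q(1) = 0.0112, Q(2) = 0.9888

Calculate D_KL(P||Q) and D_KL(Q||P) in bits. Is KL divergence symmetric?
D_KL(P||Q) = 5.0761 bits, D_KL(Q||P) = 2.8164 bits. No, KL divergence is not symmetric.

D_KL(P||Q) = Σ P(x) log₂(P(x)/Q(x))

Computing term by term:
  P(1)·log₂(P(1)/Q(1)) = 0.8693·log₂(0.8693/0.0112) = 5.45771
  P(2)·log₂(P(2)/Q(2)) = 0.1307·log₂(0.1307/0.9888) = -0.38157

D_KL(P||Q) = 5.45771 - 0.38157 = 5.07614 ≈ 5.0761 bits

D_KL(Q||P) = Σ Q(x) log₂(Q(x)/P(x))

Computing term by term:
  Q(1)·log₂(Q(1)/P(1)) = 0.0112·log₂(0.0112/0.8693) = -0.07032
  Q(2)·log₂(Q(2)/P(2)) = 0.9888·log₂(0.9888/0.1307) = 2.88672

D_KL(Q||P) = -0.07032 + 2.88672 = 2.81640 ≈ 2.8164 bits

These are NOT equal (difference: 2.2597 bits). KL divergence is asymmetric: D_KL(P||Q) ≠ D_KL(Q||P) in general.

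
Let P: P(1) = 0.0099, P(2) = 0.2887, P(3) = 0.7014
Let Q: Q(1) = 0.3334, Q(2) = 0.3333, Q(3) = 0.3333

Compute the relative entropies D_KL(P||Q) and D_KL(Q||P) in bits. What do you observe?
D_KL(P||Q) = 0.6428 bits, D_KL(Q||P) = 1.4029 bits. The two directions give different values (D_KL(Q||P) exceeds D_KL(P||Q) by 0.7601 bits): KL divergence is asymmetric.

D_KL(P||Q) = Σ P(x) log₂(P(x)/Q(x))

Computing term by term:
  P(1)·log₂(P(1)/Q(1)) = 0.0099·log₂(0.0099/0.3334) = -0.05023
  P(2)·log₂(P(2)/Q(2)) = 0.2887·log₂(0.2887/0.3333) = -0.05983
  P(3)·log₂(P(3)/Q(3)) = 0.7014·log₂(0.7014/0.3333) = 0.75289

D_KL(P||Q) = -0.05023 - 0.05983 + 0.75289 = 0.64283 ≈ 0.6428 bits

D_KL(Q||P) = Σ Q(x) log₂(Q(x)/P(x))

Computing term by term:
  Q(1)·log₂(Q(1)/P(1)) = 0.3334·log₂(0.3334/0.0099) = 1.69157
  Q(2)·log₂(Q(2)/P(2)) = 0.3333·log₂(0.3333/0.2887) = 0.06908
  Q(3)·log₂(Q(3)/P(3)) = 0.3333·log₂(0.3333/0.7014) = -0.35777

D_KL(Q||P) = 1.69157 + 0.06908 - 0.35777 = 1.40288 ≈ 1.4029 bits

These are NOT equal (difference: 0.7601 bits). KL divergence is asymmetric: D_KL(P||Q) ≠ D_KL(Q||P) in general.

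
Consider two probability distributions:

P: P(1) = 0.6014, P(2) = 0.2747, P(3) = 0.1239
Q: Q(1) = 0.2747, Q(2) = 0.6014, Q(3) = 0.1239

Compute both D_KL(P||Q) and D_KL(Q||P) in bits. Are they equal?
D_KL(P||Q) = 0.3693 bits, D_KL(Q||P) = 0.3693 bits. Yes, in this case they are equal (although KL divergence is not symmetric in general).

D_KL(P||Q) = Σ P(x) log₂(P(x)/Q(x))

Computing term by term:
  P(1)·log₂(P(1)/Q(1)) = 0.6014·log₂(0.6014/0.2747) = 0.67986
  P(2)·log₂(P(2)/Q(2)) = 0.2747·log₂(0.2747/0.6014) = -0.31054
  P(3)·log₂(P(3)/Q(3)) = 0.1239·log₂(0.1239/0.1239) = 0.00000

D_KL(P||Q) = 0.67986 - 0.31054 + 0.00000 = 0.36932 ≈ 0.3693 bits

D_KL(Q||P) = Σ Q(x) log₂(Q(x)/P(x))

Computing term by term:
  Q(1)·log₂(Q(1)/P(1)) = 0.2747·log₂(0.2747/0.6014) = -0.31054
  Q(2)·log₂(Q(2)/P(2)) = 0.6014·log₂(0.6014/0.2747) = 0.67986
  Q(3)·log₂(Q(3)/P(3)) = 0.1239·log₂(0.1239/0.1239) = 0.00000

D_KL(Q||P) = -0.31054 + 0.67986 + 0.00000 = 0.36932 ≈ 0.3693 bits

These ARE equal here. Q is P with outcomes relabeled (Q(1) = P(2), Q(2) = P(1)) by a relabeling that is its own inverse, so the two sums contain exactly the same terms in a different order. This is a special case — KL divergence is not symmetric in general: D_KL(P||Q) ≠ D_KL(Q||P) for most P, Q.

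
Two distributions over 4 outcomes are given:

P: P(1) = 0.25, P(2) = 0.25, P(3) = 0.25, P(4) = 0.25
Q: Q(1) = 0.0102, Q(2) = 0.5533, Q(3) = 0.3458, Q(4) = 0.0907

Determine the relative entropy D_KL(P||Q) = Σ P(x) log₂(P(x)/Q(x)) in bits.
1.1160 bits

D_KL(P||Q) = Σ P(x) log₂(P(x)/Q(x))

Computing term by term:
  P(1)·log₂(P(1)/Q(1)) = 0.25·log₂(0.25/0.0102) = 1.15382
  P(2)·log₂(P(2)/Q(2)) = 0.25·log₂(0.25/0.5533) = -0.28653
  P(3)·log₂(P(3)/Q(3)) = 0.25·log₂(0.25/0.3458) = -0.11700
  P(4)·log₂(P(4)/Q(4)) = 0.25·log₂(0.25/0.0907) = 0.36569

D_KL(P||Q) = 1.15382 - 0.28653 - 0.11700 + 0.36569 = 1.11598 ≈ 1.1160 bits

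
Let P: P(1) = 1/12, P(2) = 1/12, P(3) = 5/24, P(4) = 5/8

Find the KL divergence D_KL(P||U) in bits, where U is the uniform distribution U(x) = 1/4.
0.5072 bits

U(i) = 1/4 for all i

D_KL(P||U) = Σ P(x) log₂(P(x) / (1/4))
           = Σ P(x) log₂(P(x)) + log₂(4)
           = log₂(4) - H(P)

H(P) = -Σ P(x) log₂(P(x)):
  -P(1)·log₂(P(1)) = -(1/12)·log₂(1/12) = 0.29875
  -P(2)·log₂(P(2)) = -(1/12)·log₂(1/12) = 0.29875
  -P(3)·log₂(P(3)) = -(5/24)·log₂(5/24) = 0.47147
  -P(4)·log₂(P(4)) = -(5/8)·log₂(5/8) = 0.42379
H(P) = 0.29875 + 0.29875 + 0.47147 + 0.42379 = 1.49276 bits

log₂(4) = 2.00000 bits

D_KL(P||U) = 2.00000 - 1.49276 = 0.50724 ≈ 0.5072 bits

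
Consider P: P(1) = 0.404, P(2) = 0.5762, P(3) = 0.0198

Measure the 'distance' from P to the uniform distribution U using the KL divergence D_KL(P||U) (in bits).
0.4864 bits

U(i) = 1/3 for all i

D_KL(P||U) = Σ P(x) log₂(P(x) / (1/3))
           = Σ P(x) log₂(P(x)) + log₂(3)
           = log₂(3) - H(P)

H(P) = -Σ P(x) log₂(P(x)):
  -P(1)·log₂(P(1)) = -(0.404)·log₂(0.404) = 0.52826
  -P(2)·log₂(P(2)) = -(0.5762)·log₂(0.5762) = 0.45829
  -P(3)·log₂(P(3)) = -(0.0198)·log₂(0.0198) = 0.11204
H(P) = 0.52826 + 0.45829 + 0.11204 = 1.09859 bits

log₂(3) = 1.58496 bits

D_KL(P||U) = 1.58496 - 1.09859 = 0.48637 ≈ 0.4864 bits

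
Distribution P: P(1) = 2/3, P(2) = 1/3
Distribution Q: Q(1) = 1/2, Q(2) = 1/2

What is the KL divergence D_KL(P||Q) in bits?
0.0817 bits

D_KL(P||Q) = Σ P(x) log₂(P(x)/Q(x))

Computing term by term:
  P(1)·log₂(P(1)/Q(1)) = (2/3)·log₂((2/3)/(1/2)) = 0.27669
  P(2)·log₂(P(2)/Q(2)) = (1/3)·log₂((1/3)/(1/2)) = -0.19499

D_KL(P||Q) = 0.27669 - 0.19499 = 0.08170 ≈ 0.0817 bits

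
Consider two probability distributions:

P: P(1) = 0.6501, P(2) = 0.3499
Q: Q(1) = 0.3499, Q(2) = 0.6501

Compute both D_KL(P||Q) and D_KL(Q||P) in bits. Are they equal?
D_KL(P||Q) = 0.2683 bits, D_KL(Q||P) = 0.2683 bits. Yes, in this case they are equal (although KL divergence is not symmetric in general).

D_KL(P||Q) = Σ P(x) log₂(P(x)/Q(x))

Computing term by term:
  P(1)·log₂(P(1)/Q(1)) = 0.6501·log₂(0.6501/0.3499) = 0.58101
  P(2)·log₂(P(2)/Q(2)) = 0.3499·log₂(0.3499/0.6501) = -0.31271

D_KL(P||Q) = 0.58101 - 0.31271 = 0.26830 ≈ 0.2683 bits

D_KL(Q||P) = Σ Q(x) log₂(Q(x)/P(x))

Computing term by term:
  Q(1)·log₂(Q(1)/P(1)) = 0.3499·log₂(0.3499/0.6501) = -0.31271
  Q(2)·log₂(Q(2)/P(2)) = 0.6501·log₂(0.6501/0.3499) = 0.58101

D_KL(Q||P) = -0.31271 + 0.58101 = 0.26830 ≈ 0.2683 bits

These ARE equal here. Q is P with outcomes relabeled (Q(1) = P(2), Q(2) = P(1)) by a relabeling that is its own inverse, so the two sums contain exactly the same terms in a different order. This is a special case — KL divergence is not symmetric in general: D_KL(P||Q) ≠ D_KL(Q||P) for most P, Q.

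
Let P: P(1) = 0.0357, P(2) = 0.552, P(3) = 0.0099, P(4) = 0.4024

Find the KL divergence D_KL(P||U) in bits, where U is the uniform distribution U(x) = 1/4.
0.7608 bits

U(i) = 1/4 for all i

D_KL(P||U) = Σ P(x) log₂(P(x) / (1/4))
           = Σ P(x) log₂(P(x)) + log₂(4)
           = log₂(4) - H(P)

H(P) = -Σ P(x) log₂(P(x)):
  -P(1)·log₂(P(1)) = -(0.0357)·log₂(0.0357) = 0.17164
  -P(2)·log₂(P(2)) = -(0.552)·log₂(0.552) = 0.47321
  -P(3)·log₂(P(3)) = -(0.0099)·log₂(0.0099) = 0.06592
  -P(4)·log₂(P(4)) = -(0.4024)·log₂(0.4024) = 0.52847
H(P) = 0.17164 + 0.47321 + 0.06592 + 0.52847 = 1.23924 bits

log₂(4) = 2.00000 bits

D_KL(P||U) = 2.00000 - 1.23924 = 0.76076 ≈ 0.7608 bits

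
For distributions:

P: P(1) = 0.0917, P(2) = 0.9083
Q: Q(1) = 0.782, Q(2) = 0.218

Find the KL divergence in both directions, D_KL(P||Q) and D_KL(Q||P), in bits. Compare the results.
D_KL(P||Q) = 1.5865 bits, D_KL(Q||P) = 1.9693 bits. D_KL(Q||P) is larger than D_KL(P||Q) by 0.3828 bits; the two directions differ.

D_KL(P||Q) = Σ P(x) log₂(P(x)/Q(x))

Computing term by term:
  P(1)·log₂(P(1)/Q(1)) = 0.0917·log₂(0.0917/0.782) = -0.28355
  P(2)·log₂(P(2)/Q(2)) = 0.9083·log₂(0.9083/0.218) = 1.87005

D_KL(P||Q) = -0.28355 + 1.87005 = 1.58650 ≈ 1.5865 bits

D_KL(Q||P) = Σ Q(x) log₂(Q(x)/P(x))

Computing term by term:
  Q(1)·log₂(Q(1)/P(1)) = 0.782·log₂(0.782/0.0917) = 2.41808
  Q(2)·log₂(Q(2)/P(2)) = 0.218·log₂(0.218/0.9083) = -0.44883

D_KL(Q||P) = 2.41808 - 0.44883 = 1.96925 ≈ 1.9693 bits

These are NOT equal (difference: 0.3828 bits). KL divergence is asymmetric: D_KL(P||Q) ≠ D_KL(Q||P) in general.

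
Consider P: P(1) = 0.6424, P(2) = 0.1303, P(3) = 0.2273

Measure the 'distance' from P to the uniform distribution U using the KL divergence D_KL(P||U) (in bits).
0.3059 bits

U(i) = 1/3 for all i

D_KL(P||U) = Σ P(x) log₂(P(x) / (1/3))
           = Σ P(x) log₂(P(x)) + log₂(3)
           = log₂(3) - H(P)

H(P) = -Σ P(x) log₂(P(x)):
  -P(1)·log₂(P(1)) = -(0.6424)·log₂(0.6424) = 0.41014
  -P(2)·log₂(P(2)) = -(0.1303)·log₂(0.1303) = 0.38309
  -P(3)·log₂(P(3)) = -(0.2273)·log₂(0.2273) = 0.48582
H(P) = 0.41014 + 0.38309 + 0.48582 = 1.27905 bits

log₂(3) = 1.58496 bits

D_KL(P||U) = 1.58496 - 1.27905 = 0.30591 ≈ 0.3059 bits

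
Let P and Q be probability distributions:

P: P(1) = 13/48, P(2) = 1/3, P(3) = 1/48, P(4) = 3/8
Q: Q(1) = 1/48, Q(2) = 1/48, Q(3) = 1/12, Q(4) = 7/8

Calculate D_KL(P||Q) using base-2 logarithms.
1.8355 bits

D_KL(P||Q) = Σ P(x) log₂(P(x)/Q(x))

Computing term by term:
  P(1)·log₂(P(1)/Q(1)) = (13/48)·log₂((13/48)/(1/48)) = 1.00220
  P(2)·log₂(P(2)/Q(2)) = (1/3)·log₂((1/3)/(1/48)) = 1.33333
  P(3)·log₂(P(3)/Q(3)) = (1/48)·log₂((1/48)/(1/12)) = -0.04167
  P(4)·log₂(P(4)/Q(4)) = (3/8)·log₂((3/8)/(7/8)) = -0.45840

D_KL(P||Q) = 1.00220 + 1.33333 - 0.04167 - 0.45840 = 1.83546 ≈ 1.8355 bits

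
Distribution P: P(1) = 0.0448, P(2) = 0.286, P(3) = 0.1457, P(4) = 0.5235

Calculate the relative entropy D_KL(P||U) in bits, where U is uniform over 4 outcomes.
0.3891 bits

U(i) = 1/4 for all i

D_KL(P||U) = Σ P(x) log₂(P(x) / (1/4))
           = Σ P(x) log₂(P(x)) + log₂(4)
           = log₂(4) - H(P)

H(P) = -Σ P(x) log₂(P(x)):
  -P(1)·log₂(P(1)) = -(0.0448)·log₂(0.0448) = 0.20072
  -P(2)·log₂(P(2)) = -(0.286)·log₂(0.286) = 0.51649
  -P(3)·log₂(P(3)) = -(0.1457)·log₂(0.1457) = 0.40489
  -P(4)·log₂(P(4)) = -(0.5235)·log₂(0.5235) = 0.48881
H(P) = 0.20072 + 0.51649 + 0.40489 + 0.48881 = 1.61091 bits

log₂(4) = 2.00000 bits

D_KL(P||U) = 2.00000 - 1.61091 = 0.38909 ≈ 0.3891 bits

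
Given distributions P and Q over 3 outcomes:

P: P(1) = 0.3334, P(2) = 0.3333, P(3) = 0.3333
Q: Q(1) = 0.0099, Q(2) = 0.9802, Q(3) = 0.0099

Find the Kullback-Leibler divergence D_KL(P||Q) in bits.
2.8638 bits

D_KL(P||Q) = Σ P(x) log₂(P(x)/Q(x))

Computing term by term:
  P(1)·log₂(P(1)/Q(1)) = 0.3334·log₂(0.3334/0.0099) = 1.69157
  P(2)·log₂(P(2)/Q(2)) = 0.3333·log₂(0.3333/0.9802) = -0.51870
  P(3)·log₂(P(3)/Q(3)) = 0.3333·log₂(0.3333/0.0099) = 1.69091

D_KL(P||Q) = 1.69157 - 0.51870 + 1.69091 = 2.86378 ≈ 2.8638 bits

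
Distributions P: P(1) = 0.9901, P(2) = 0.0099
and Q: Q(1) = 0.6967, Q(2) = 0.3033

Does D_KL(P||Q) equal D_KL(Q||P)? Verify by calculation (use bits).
D_KL(P||Q) = 0.4531 bits, D_KL(Q||P) = 1.1442 bits. No — D_KL(P||Q) ≠ D_KL(Q||P) for this pair.

D_KL(P||Q) = Σ P(x) log₂(P(x)/Q(x))

Computing term by term:
  P(1)·log₂(P(1)/Q(1)) = 0.9901·log₂(0.9901/0.6967) = 0.50202
  P(2)·log₂(P(2)/Q(2)) = 0.0099·log₂(0.0099/0.3033) = -0.04888

D_KL(P||Q) = 0.50202 - 0.04888 = 0.45314 ≈ 0.4531 bits

D_KL(Q||P) = Σ Q(x) log₂(Q(x)/P(x))

Computing term by term:
  Q(1)·log₂(Q(1)/P(1)) = 0.6967·log₂(0.6967/0.9901) = -0.35325
  Q(2)·log₂(Q(2)/P(2)) = 0.3033·log₂(0.3033/0.0099) = 1.49744

D_KL(Q||P) = -0.35325 + 1.49744 = 1.14419 ≈ 1.1442 bits

These are NOT equal (difference: 0.6911 bits). KL divergence is asymmetric: D_KL(P||Q) ≠ D_KL(Q||P) in general.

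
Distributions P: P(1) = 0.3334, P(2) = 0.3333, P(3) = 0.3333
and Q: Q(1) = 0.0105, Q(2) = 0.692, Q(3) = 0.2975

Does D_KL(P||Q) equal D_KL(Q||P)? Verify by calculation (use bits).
D_KL(P||Q) = 1.3666 bits, D_KL(Q||P) = 0.6282 bits. No — D_KL(P||Q) ≠ D_KL(Q||P) for this pair.

D_KL(P||Q) = Σ P(x) log₂(P(x)/Q(x))

Computing term by term:
  P(1)·log₂(P(1)/Q(1)) = 0.3334·log₂(0.3334/0.0105) = 1.66326
  P(2)·log₂(P(2)/Q(2)) = 0.3333·log₂(0.3333/0.692) = -0.35128
  P(3)·log₂(P(3)/Q(3)) = 0.3333·log₂(0.3333/0.2975) = 0.05464

D_KL(P||Q) = 1.66326 - 0.35128 + 0.05464 = 1.36662 ≈ 1.3666 bits

D_KL(Q||P) = Σ Q(x) log₂(Q(x)/P(x))

Computing term by term:
  Q(1)·log₂(Q(1)/P(1)) = 0.0105·log₂(0.0105/0.3334) = -0.05238
  Q(2)·log₂(Q(2)/P(2)) = 0.692·log₂(0.692/0.3333) = 0.72933
  Q(3)·log₂(Q(3)/P(3)) = 0.2975·log₂(0.2975/0.3333) = -0.04877

D_KL(Q||P) = -0.05238 + 0.72933 - 0.04877 = 0.62818 ≈ 0.6282 bits

These are NOT equal (difference: 0.7384 bits). KL divergence is asymmetric: D_KL(P||Q) ≠ D_KL(Q||P) in general.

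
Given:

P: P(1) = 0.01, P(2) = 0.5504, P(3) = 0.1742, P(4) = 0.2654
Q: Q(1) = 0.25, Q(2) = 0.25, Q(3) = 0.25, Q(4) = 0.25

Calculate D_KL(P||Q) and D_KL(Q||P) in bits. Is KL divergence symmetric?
D_KL(P||Q) = 0.5123 bits, D_KL(Q||P) = 0.9851 bits. No, KL divergence is not symmetric.

D_KL(P||Q) = Σ P(x) log₂(P(x)/Q(x))

Computing term by term:
  P(1)·log₂(P(1)/Q(1)) = 0.01·log₂(0.01/0.25) = -0.04644
  P(2)·log₂(P(2)/Q(2)) = 0.5504·log₂(0.5504/0.25) = 0.62666
  P(3)·log₂(P(3)/Q(3)) = 0.1742·log₂(0.1742/0.25) = -0.09079
  P(4)·log₂(P(4)/Q(4)) = 0.2654·log₂(0.2654/0.25) = 0.02289

D_KL(P||Q) = -0.04644 + 0.62666 - 0.09079 + 0.02289 = 0.51232 ≈ 0.5123 bits

D_KL(Q||P) = Σ Q(x) log₂(Q(x)/P(x))

Computing term by term:
  Q(1)·log₂(Q(1)/P(1)) = 0.25·log₂(0.25/0.01) = 1.16096
  Q(2)·log₂(Q(2)/P(2)) = 0.25·log₂(0.25/0.5504) = -0.28464
  Q(3)·log₂(Q(3)/P(3)) = 0.25·log₂(0.25/0.1742) = 0.13030
  Q(4)·log₂(Q(4)/P(4)) = 0.25·log₂(0.25/0.2654) = -0.02156

D_KL(Q||P) = 1.16096 - 0.28464 + 0.13030 - 0.02156 = 0.98506 ≈ 0.9851 bits

These are NOT equal (difference: 0.4728 bits). KL divergence is asymmetric: D_KL(P||Q) ≠ D_KL(Q||P) in general.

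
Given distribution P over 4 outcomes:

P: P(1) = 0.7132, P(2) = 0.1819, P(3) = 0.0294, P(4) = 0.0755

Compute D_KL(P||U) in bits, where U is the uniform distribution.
0.7740 bits

U(i) = 1/4 for all i

D_KL(P||U) = Σ P(x) log₂(P(x) / (1/4))
           = Σ P(x) log₂(P(x)) + log₂(4)
           = log₂(4) - H(P)

H(P) = -Σ P(x) log₂(P(x)):
  -P(1)·log₂(P(1)) = -(0.7132)·log₂(0.7132) = 0.34777
  -P(2)·log₂(P(2)) = -(0.1819)·log₂(0.1819) = 0.44725
  -P(3)·log₂(P(3)) = -(0.0294)·log₂(0.0294) = 0.14959
  -P(4)·log₂(P(4)) = -(0.0755)·log₂(0.0755) = 0.28142
H(P) = 0.34777 + 0.44725 + 0.14959 + 0.28142 = 1.22603 bits

log₂(4) = 2.00000 bits

D_KL(P||U) = 2.00000 - 1.22603 = 0.77397 ≈ 0.7740 bits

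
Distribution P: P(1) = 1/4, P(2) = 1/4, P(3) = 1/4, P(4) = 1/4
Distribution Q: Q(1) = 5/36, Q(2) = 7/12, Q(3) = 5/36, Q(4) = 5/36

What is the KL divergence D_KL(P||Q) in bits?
0.3304 bits

D_KL(P||Q) = Σ P(x) log₂(P(x)/Q(x))

Computing term by term:
  P(1)·log₂(P(1)/Q(1)) = (1/4)·log₂((1/4)/(5/36)) = 0.21200
  P(2)·log₂(P(2)/Q(2)) = (1/4)·log₂((1/4)/(7/12)) = -0.30560
  P(3)·log₂(P(3)/Q(3)) = (1/4)·log₂((1/4)/(5/36)) = 0.21200
  P(4)·log₂(P(4)/Q(4)) = (1/4)·log₂((1/4)/(5/36)) = 0.21200

D_KL(P||Q) = 0.21200 - 0.30560 + 0.21200 + 0.21200 = 0.33040 ≈ 0.3304 bits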